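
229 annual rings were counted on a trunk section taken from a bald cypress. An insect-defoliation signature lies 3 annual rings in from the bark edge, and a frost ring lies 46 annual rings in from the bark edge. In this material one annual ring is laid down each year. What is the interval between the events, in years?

43 years

Separation: 46 − 3 = 43 annual rings.
One annual ring per year makes the interval 43 years.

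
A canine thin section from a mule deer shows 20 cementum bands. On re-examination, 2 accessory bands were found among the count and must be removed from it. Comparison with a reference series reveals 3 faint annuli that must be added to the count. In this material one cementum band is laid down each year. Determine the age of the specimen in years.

21 years

True cementum band count = 20 − 2 + 3 = 21.
One cementum band per year makes the duration 21 years.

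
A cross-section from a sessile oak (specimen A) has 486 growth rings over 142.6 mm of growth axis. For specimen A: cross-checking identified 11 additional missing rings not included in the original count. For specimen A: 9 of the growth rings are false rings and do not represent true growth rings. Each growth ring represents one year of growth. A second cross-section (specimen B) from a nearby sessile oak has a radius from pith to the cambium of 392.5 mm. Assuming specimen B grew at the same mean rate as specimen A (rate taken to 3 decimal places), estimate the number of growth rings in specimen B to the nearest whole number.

Specimen A: after corrections the count is 486 − 9 + 11 = 488 growth rings.
A: 142.6 mm over 488 years gives 142.6 / 488 ≈ 0.292 mm/year.
Specimen B: 392.5 mm / 0.292 mm per year = 1344.18 years ≈ 1344 growth rings.

1344 growth rings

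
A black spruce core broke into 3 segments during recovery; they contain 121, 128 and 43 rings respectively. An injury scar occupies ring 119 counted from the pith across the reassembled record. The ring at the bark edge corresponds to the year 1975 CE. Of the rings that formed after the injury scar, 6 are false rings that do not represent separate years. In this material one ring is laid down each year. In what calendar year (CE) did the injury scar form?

Total rings = 121 + 128 + 43 = 292.
The injury scar sits at ring 119 from the pith, so 292 − 119 = 173 rings formed after it.
173 − 6 false = 167 true rings after the injury scar.
1975 − 167 = 1808 CE.

1808 CE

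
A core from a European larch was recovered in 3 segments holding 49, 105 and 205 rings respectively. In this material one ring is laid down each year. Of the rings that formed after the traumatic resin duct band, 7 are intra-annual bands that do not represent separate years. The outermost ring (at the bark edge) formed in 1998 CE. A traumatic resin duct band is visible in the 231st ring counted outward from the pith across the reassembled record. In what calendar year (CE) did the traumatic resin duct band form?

1877 CE

Total rings = 49 + 105 + 205 = 359.
359 − 231 = 128 rings lie beyond the traumatic resin duct band toward the bark edge.
Excluding 7 false rings: 128 − 7 = 121.
The ring at the bark edge is 1998 CE, so the traumatic resin duct band dates to 1998 − 121 = 1877 CE.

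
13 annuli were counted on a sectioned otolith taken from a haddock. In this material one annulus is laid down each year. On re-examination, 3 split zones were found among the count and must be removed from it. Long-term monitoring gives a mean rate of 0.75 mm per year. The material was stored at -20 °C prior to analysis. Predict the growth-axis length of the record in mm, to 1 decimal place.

True annulus count = 13 − 3 = 10.
Predicted length = 0.75 mm/year × 10 years = 7.5 mm.

7.5 mm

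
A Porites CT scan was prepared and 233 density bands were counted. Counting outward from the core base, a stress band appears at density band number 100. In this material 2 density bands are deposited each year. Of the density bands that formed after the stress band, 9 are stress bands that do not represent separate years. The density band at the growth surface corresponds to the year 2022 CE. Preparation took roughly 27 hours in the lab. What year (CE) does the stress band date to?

1960 CE

Between density band 100 and the growth surface there are 233 − 100 = 133 density bands.
Excluding 9 false density bands: 133 − 9 = 124.
Dividing by 2 density bands per year: 124 / 2 = 62 years.
Counting back 62 years from 2022 CE places the stress band in 2022 − 62 = 1960 CE.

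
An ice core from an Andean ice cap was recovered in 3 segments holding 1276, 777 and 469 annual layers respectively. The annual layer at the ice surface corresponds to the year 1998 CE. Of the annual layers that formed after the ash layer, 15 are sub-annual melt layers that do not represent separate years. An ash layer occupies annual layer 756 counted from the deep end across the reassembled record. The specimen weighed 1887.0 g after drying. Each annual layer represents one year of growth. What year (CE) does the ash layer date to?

247 CE

Total annual layers = 1276 + 777 + 469 = 2522.
The ash layer sits at annual layer 756 from the deep end, so 2522 − 756 = 1766 annual layers formed after it.
1766 − 15 false = 1751 true annual layers after the ash layer.
1998 − 1751 = 247 CE.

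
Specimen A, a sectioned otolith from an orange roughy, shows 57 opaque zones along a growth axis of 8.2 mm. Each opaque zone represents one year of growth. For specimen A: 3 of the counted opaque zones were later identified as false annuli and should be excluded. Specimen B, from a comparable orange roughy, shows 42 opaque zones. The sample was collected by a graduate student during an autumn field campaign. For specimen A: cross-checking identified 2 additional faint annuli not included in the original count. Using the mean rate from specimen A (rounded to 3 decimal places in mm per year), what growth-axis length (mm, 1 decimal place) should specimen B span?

Specimen A: true opaque zone count = 57 − 3 + 2 = 56.
A: Mean rate = 8.2 mm / 56 years ≈ 0.146 mm/yr.
B's length ≈ 0.146 × 42 = 6.1 mm.

6.1 mm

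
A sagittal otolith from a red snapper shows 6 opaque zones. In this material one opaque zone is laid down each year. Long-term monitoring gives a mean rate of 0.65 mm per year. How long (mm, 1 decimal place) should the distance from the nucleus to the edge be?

The record spans 6 years at 0.65 mm per year.
Predicted length = 0.65 mm/year × 6 years = 3.9 mm.

3.9 mm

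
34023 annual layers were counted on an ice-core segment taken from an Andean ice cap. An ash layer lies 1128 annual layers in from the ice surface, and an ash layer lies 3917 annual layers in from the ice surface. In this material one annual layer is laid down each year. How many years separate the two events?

2789 years

3917 − 1128 = 2789 annual layers lie between the two events.
At one annual layer per year, 2789 years elapsed between them.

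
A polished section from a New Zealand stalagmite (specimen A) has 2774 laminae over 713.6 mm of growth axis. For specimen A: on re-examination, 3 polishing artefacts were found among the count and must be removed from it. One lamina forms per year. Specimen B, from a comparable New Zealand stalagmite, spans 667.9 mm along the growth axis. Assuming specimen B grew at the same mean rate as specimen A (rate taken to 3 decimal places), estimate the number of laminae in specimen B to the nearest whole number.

Specimen A: after corrections the count is 2774 − 3 = 2771 laminae.
A: Mean rate = 713.6 mm / 2771 years ≈ 0.258 mm per year.
Specimen B: 667.9 mm / 0.258 mm per year = 2588.76 years ≈ 2589 laminae.

2589 laminae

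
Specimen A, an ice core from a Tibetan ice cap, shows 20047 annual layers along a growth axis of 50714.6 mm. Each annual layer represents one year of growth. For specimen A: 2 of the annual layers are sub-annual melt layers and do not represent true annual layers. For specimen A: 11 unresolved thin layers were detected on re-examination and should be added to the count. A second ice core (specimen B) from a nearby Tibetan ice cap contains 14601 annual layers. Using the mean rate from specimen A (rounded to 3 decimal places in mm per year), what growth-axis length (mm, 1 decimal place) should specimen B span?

Specimen A: after corrections the count is 20047 − 2 + 11 = 20056 annual layers.
A: Mean rate = 50714.6 mm / 20056 years ≈ 2.529 mm/yr.
Length of B = 2.529 × 14601 = 36925.9 mm.

36925.9 mm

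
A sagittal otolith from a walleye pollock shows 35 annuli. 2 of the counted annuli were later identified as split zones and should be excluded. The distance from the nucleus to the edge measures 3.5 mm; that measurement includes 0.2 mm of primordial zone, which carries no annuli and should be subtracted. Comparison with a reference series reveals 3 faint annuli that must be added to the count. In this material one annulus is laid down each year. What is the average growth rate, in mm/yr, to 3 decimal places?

0.092 mm/yr

After corrections the count is 35 − 2 + 3 = 36 annuli.
The growth record spans 3.5 − 0.2 = 3.3 mm.
Mean rate = 3.3 mm / 36 years ≈ 0.092 mm/yr.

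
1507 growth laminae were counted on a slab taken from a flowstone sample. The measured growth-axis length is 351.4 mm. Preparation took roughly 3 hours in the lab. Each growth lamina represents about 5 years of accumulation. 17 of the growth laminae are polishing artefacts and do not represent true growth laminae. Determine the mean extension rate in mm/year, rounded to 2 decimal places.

True growth lamina count = 1507 − 17 = 1490.
Multiplying by 5 years per growth lamina: 1490 × 5 = 7450 years.
Mean rate = 351.4 mm / 7450 years ≈ 0.05 mm/year.

0.05 mm/year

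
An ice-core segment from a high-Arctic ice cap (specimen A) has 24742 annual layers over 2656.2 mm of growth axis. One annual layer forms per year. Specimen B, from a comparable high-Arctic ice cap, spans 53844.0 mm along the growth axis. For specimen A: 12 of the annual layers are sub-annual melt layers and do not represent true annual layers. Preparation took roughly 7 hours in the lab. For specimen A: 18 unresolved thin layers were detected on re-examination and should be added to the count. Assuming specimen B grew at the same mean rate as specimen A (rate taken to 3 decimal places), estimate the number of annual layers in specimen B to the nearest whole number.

503215 annual layers

Specimen A: after corrections the count is 24742 − 12 + 18 = 24748 annual layers.
A: Extension rate ≈ 2656.2 / 24748 = 0.107 mm/year.
For B, 53844.0 / 0.107 = 503214.95 years ≈ 503215 annual layers.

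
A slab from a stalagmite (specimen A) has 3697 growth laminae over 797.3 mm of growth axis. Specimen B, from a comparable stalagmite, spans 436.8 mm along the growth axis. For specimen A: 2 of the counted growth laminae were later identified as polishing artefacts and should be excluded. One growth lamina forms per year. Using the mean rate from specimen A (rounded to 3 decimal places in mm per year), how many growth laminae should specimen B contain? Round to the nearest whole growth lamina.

Specimen A: correcting the raw count gives 3697 − 2 = 3695 true growth laminae.
A: 797.3 mm over 3695 years gives 797.3 / 3695 ≈ 0.216 mm per year.
Specimen B: 436.8 mm / 0.216 mm per year = 2022.22 years ≈ 2022 growth laminae.

2022 growth laminae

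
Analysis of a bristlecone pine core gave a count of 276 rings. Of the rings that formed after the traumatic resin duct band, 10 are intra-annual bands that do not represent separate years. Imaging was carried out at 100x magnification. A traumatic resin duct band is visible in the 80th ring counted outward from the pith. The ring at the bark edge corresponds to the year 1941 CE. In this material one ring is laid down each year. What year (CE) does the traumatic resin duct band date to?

Between ring 80 and the bark edge there are 276 − 80 = 196 rings.
Excluding 10 false rings: 196 − 10 = 186.
The ring at the bark edge is 1941 CE, so the traumatic resin duct band dates to 1941 − 186 = 1755 CE.

1755 CE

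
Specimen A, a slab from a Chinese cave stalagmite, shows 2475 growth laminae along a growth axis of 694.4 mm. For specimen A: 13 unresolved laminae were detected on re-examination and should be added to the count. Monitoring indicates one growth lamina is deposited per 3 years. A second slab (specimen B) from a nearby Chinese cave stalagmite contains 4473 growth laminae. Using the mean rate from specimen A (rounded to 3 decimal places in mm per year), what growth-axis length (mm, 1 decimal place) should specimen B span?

Specimen A: after corrections the count is 2475 + 13 = 2488 growth laminae.
Specimen A: at 3 years per growth lamina, 2488 × 3 = 7464 years.
A: Extension rate ≈ 694.4 / 7464 = 0.093 mm per year.
Specimen B: at 3 years per growth lamina, 4473 × 3 = 13419 years. For B, 0.093 mm/year × 13419 years = 1248.0 mm.

1248.0 mm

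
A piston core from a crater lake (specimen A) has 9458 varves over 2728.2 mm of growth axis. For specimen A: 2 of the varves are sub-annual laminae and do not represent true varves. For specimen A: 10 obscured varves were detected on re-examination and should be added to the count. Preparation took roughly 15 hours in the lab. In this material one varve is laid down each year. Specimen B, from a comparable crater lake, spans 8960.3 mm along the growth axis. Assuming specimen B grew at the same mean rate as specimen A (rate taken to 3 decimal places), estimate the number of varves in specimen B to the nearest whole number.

Specimen A: after corrections the count is 9458 − 2 + 10 = 9466 varves.
A: 2728.2 mm over 9466 years gives 2728.2 / 9466 ≈ 0.288 mm/year.
For B, 8960.3 / 0.288 = 31112.15 years ≈ 31112 varves.

31112 varves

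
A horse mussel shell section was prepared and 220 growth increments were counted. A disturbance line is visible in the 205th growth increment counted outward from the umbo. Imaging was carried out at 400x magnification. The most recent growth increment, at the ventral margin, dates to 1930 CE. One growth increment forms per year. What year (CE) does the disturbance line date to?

1915 CE

Between growth increment 205 and the ventral margin there are 220 − 205 = 15 growth increments.
The growth increment at the ventral margin is 1930 CE, so the disturbance line dates to 1930 − 15 = 1915 CE.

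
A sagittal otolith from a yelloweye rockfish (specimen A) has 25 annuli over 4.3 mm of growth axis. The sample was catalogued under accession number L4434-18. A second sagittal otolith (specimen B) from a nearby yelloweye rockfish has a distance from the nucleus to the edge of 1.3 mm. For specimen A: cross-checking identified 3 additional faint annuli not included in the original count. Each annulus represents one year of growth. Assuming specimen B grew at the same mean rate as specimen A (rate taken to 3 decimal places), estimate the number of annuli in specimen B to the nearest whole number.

Specimen A: correcting the raw count gives 25 + 3 = 28 true annuli.
A: Extension rate ≈ 4.3 / 28 = 0.154 mm/yr.
Specimen B: 1.3 mm / 0.154 mm per year = 8.44 years ≈ 8 annuli.

8 annuli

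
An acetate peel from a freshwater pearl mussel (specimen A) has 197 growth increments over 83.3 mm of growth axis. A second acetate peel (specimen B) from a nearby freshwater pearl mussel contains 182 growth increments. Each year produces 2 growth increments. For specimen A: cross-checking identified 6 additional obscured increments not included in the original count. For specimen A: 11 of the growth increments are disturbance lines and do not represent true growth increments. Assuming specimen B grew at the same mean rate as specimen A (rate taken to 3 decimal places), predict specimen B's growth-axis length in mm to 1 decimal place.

79.0 mm

Specimen A: after corrections the count is 197 − 11 + 6 = 192 growth increments.
Specimen A: with 2 growth increments per year, 192 / 2 = 96 years.
A: Extension rate ≈ 83.3 / 96 = 0.868 mm/year.
Specimen B: with 2 growth increments per year, 182 / 2 = 91 years. For B, 0.868 mm/year × 91 years = 79.0 mm.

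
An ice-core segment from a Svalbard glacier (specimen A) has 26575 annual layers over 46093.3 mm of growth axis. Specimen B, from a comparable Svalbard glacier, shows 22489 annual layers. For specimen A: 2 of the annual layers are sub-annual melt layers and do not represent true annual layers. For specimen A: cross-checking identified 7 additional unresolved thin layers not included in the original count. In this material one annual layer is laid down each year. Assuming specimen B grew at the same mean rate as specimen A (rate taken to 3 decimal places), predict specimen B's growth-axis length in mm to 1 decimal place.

38995.9 mm

Specimen A: after corrections the count is 26575 − 2 + 7 = 26580 annual layers.
A: Extension rate ≈ 46093.3 / 26580 = 1.734 mm/yr.
Length of B = 1.734 × 22489 = 38995.9 mm.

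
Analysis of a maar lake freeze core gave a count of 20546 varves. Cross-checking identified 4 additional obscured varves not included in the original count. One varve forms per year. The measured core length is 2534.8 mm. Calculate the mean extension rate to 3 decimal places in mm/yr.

0.123 mm/yr

True varve count = 20546 + 4 = 20550.
2534.8 mm over 20550 years gives 2534.8 / 20550 ≈ 0.123 mm/yr.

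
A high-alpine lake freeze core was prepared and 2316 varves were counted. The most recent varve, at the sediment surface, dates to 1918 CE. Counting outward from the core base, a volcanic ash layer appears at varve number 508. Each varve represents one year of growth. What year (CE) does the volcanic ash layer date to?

2316 − 508 = 1808 varves lie beyond the volcanic ash layer toward the sediment surface.
The varve at the sediment surface is 1918 CE, so the volcanic ash layer dates to 1918 − 1808 = 110 CE.

110 CE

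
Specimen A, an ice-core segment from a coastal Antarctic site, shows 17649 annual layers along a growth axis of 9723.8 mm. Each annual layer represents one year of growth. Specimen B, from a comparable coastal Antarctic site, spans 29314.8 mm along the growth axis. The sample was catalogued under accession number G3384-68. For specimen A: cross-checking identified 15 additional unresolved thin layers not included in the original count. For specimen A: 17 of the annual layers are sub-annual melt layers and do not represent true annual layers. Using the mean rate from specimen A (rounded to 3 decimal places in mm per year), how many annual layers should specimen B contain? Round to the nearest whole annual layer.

53203 annual layers

Specimen A: correcting the raw count gives 17649 − 17 + 15 = 17647 true annual layers.
A: Extension rate ≈ 9723.8 / 17647 = 0.551 mm per year.
Specimen B: 29314.8 mm / 0.551 mm per year = 53202.90 years ≈ 53203 annual layers.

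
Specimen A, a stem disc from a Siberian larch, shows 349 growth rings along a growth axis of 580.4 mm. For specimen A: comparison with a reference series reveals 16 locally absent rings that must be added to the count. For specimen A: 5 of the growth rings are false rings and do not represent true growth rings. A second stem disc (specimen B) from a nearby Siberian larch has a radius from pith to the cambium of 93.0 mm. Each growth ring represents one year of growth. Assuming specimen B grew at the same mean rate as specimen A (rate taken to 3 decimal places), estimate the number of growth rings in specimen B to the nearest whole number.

58 growth rings

Specimen A: after corrections the count is 349 − 5 + 16 = 360 growth rings.
A: Extension rate ≈ 580.4 / 360 = 1.612 mm/yr.
Specimen B: 93.0 mm / 1.612 mm per year = 57.69 years ≈ 58 growth rings.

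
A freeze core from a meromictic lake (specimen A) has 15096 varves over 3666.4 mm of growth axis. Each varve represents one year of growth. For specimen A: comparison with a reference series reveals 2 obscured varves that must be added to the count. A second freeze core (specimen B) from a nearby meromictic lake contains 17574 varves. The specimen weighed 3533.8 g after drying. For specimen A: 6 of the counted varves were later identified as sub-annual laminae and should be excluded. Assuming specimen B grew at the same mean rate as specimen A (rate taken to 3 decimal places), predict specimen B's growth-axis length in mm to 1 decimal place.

4270.5 mm

Specimen A: adjusted count: 15096 − 6 + 2 = 15092 varves.
A: 3666.4 mm over 15092 years gives 3666.4 / 15092 ≈ 0.243 mm per year.
B's length ≈ 0.243 × 17574 = 4270.5 mm.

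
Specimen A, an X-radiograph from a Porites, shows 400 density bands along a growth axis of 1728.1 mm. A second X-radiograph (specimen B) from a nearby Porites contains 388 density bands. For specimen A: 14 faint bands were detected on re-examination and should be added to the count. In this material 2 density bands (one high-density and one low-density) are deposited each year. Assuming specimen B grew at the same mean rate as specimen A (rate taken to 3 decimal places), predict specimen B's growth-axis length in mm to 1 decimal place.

1619.5 mm

Specimen A: correcting the raw count gives 400 + 14 = 414 true density bands.
Specimen A: dividing by 2 density bands per year: 414 / 2 = 207 years.
A: Extension rate ≈ 1728.1 / 207 = 8.348 mm/yr.
Specimen B: dividing by 2 density bands per year: 388 / 2 = 194 years. B's length ≈ 8.348 × 194 = 1619.5 mm.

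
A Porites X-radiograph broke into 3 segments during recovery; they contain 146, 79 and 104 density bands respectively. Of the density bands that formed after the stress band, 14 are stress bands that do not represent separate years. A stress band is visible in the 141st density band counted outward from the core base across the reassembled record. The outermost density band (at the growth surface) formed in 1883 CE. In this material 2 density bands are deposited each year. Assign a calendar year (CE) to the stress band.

1796 CE

Total density bands = 146 + 79 + 104 = 329.
329 − 141 = 188 density bands lie beyond the stress band toward the growth surface.
Removing the 14 false density bands leaves 188 − 14 = 174 true density bands beyond the stress band.
Dividing by 2 density bands per year: 174 / 2 = 87 years.
The density band at the growth surface is 1883 CE, so the stress band dates to 1883 − 87 = 1796 CE.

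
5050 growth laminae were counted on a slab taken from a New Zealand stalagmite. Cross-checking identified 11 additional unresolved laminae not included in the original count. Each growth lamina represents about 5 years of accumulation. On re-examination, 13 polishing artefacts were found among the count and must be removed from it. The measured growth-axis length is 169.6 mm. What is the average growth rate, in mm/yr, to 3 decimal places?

Correcting the raw count gives 5050 − 13 + 11 = 5048 true growth laminae.
At 5 years per growth lamina, 5048 × 5 = 25240 years.
Mean rate = 169.6 mm / 25240 years ≈ 0.007 mm/yr.

0.007 mm/yr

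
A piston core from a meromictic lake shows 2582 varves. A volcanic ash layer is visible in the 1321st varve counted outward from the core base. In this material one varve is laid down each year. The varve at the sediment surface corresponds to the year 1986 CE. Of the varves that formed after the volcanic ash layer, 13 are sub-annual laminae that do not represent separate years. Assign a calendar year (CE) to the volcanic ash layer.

738 CE

Between varve 1321 and the sediment surface there are 2582 − 1321 = 1261 varves.
Excluding 13 false varves: 1261 − 13 = 1248.
1986 − 1248 = 738 CE.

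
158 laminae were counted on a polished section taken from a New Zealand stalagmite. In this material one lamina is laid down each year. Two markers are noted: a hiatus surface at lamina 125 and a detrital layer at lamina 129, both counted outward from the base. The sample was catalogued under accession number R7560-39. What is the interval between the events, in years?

Separation: 129 − 125 = 4 laminae.
That is 4 years at one lamina per year.

4 years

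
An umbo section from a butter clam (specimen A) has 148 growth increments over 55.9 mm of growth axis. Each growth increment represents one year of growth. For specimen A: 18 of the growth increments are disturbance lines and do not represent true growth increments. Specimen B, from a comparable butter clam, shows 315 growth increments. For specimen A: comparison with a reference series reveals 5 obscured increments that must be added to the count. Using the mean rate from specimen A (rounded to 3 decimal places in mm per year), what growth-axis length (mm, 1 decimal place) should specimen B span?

Specimen A: after corrections the count is 148 − 18 + 5 = 135 growth increments.
A: 55.9 mm over 135 years gives 55.9 / 135 ≈ 0.414 mm/yr.
Length of B = 0.414 × 315 = 130.4 mm.

130.4 mm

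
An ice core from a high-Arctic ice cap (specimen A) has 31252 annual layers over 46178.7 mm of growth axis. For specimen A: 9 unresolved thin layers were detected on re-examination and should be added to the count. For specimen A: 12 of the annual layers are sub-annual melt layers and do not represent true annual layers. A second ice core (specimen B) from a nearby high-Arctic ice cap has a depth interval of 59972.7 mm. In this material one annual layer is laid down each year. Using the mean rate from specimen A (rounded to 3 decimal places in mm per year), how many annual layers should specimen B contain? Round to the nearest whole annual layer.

40577 annual layers

Specimen A: after corrections the count is 31252 − 12 + 9 = 31249 annual layers.
A: Extension rate ≈ 46178.7 / 31249 = 1.478 mm/yr.
B spans 59972.7 / 1.478 = 40576.93 years ≈ 40577 annual layers.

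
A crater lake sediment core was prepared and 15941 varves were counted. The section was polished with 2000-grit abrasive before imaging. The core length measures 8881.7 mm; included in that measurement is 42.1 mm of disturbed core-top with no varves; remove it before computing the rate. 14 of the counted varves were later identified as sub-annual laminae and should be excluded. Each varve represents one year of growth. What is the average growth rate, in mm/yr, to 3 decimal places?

After corrections the count is 15941 − 14 = 15927 varves.
Net length = 8881.7 − 42.1 = 8839.6 mm.
8839.6 mm over 15927 years gives 8839.6 / 15927 ≈ 0.555 mm/yr.

0.555 mm/yr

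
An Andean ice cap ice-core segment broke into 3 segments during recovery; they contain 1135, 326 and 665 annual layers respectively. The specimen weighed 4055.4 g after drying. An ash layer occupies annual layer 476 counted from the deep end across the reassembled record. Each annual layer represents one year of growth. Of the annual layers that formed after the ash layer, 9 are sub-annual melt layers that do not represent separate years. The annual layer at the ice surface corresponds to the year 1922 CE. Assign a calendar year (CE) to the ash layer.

Total annual layers = 1135 + 326 + 665 = 2126.
2126 − 476 = 1650 annual layers lie beyond the ash layer toward the ice surface.
Removing the 9 false annual layers leaves 1650 − 9 = 1641 true annual layers beyond the ash layer.
The annual layer at the ice surface is 1922 CE, so the ash layer dates to 1922 − 1641 = 281 CE.

281 CE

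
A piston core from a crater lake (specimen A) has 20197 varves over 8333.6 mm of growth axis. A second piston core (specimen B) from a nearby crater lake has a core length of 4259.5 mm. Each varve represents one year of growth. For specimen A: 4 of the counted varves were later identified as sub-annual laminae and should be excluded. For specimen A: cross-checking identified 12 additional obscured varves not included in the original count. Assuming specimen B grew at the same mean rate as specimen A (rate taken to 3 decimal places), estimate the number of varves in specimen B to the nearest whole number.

Specimen A: correcting the raw count gives 20197 − 4 + 12 = 20205 true varves.
A: Mean rate = 8333.6 mm / 20205 years ≈ 0.412 mm per year.
B spans 4259.5 / 0.412 = 10338.59 years ≈ 10339 varves.

10339 varves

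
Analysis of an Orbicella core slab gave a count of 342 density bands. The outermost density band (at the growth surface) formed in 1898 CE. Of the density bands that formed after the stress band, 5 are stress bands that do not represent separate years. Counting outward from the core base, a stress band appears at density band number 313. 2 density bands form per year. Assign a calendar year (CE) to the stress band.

Between density band 313 and the growth surface there are 342 − 313 = 29 density bands.
29 − 5 false = 24 true density bands after the stress band.
24 density bands at 2 per year is 24 / 2 = 12 years.
The density band at the growth surface is 1898 CE, so the stress band dates to 1898 − 12 = 1886 CE.

1886 CE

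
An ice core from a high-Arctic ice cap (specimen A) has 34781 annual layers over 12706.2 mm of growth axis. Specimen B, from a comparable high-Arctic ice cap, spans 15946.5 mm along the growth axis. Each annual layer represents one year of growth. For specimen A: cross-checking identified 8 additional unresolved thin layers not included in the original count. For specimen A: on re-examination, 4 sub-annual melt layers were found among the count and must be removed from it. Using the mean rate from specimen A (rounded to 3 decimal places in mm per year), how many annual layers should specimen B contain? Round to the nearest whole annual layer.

Specimen A: correcting the raw count gives 34781 − 4 + 8 = 34785 true annual layers.
A: Extension rate ≈ 12706.2 / 34785 = 0.365 mm per year.
For B, 15946.5 / 0.365 = 43689.04 years ≈ 43689 annual layers.

43689 annual layers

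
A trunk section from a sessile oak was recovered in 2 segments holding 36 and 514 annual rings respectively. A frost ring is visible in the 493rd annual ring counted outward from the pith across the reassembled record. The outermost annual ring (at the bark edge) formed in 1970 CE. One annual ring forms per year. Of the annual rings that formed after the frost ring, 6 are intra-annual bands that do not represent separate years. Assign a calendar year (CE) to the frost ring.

1919 CE

Total annual rings = 36 + 514 = 550.
Between annual ring 493 and the bark edge there are 550 − 493 = 57 annual rings.
Removing the 6 false annual rings leaves 57 − 6 = 51 true annual rings beyond the frost ring.
Counting back 51 years from 1970 CE places the frost ring in 1970 − 51 = 1919 CE.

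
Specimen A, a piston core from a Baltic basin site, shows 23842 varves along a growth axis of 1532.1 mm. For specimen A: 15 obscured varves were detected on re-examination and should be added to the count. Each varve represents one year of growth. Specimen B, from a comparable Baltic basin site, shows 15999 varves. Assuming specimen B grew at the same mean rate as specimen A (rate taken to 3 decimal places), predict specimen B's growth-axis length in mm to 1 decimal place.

Specimen A: adjusted count: 23842 + 15 = 23857 varves.
A: Extension rate ≈ 1532.1 / 23857 = 0.064 mm/year.
B's length ≈ 0.064 × 15999 = 1023.9 mm.

1023.9 mm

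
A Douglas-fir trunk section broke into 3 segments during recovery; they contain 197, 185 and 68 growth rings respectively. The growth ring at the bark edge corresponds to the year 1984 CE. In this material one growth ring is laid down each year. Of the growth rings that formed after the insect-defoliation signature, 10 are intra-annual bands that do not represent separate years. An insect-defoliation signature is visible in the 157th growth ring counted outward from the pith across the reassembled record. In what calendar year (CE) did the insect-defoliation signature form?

1701 CE

Total growth rings = 197 + 185 + 68 = 450.
The insect-defoliation signature sits at growth ring 157 from the pith, so 450 − 157 = 293 growth rings formed after it.
293 − 10 false = 283 true growth rings after the insect-defoliation signature.
The growth ring at the bark edge is 1984 CE, so the insect-defoliation signature dates to 1984 − 283 = 1701 CE.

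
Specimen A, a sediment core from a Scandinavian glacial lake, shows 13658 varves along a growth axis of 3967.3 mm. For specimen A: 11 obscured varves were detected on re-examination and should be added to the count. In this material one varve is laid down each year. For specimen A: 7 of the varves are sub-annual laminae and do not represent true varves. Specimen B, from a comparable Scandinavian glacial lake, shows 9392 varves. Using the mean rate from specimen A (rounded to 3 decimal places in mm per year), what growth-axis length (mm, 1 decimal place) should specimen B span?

Specimen A: true varve count = 13658 − 7 + 11 = 13662.
A: Extension rate ≈ 3967.3 / 13662 = 0.290 mm per year.
Length of B = 0.290 × 9392 = 2723.7 mm.

2723.7 mm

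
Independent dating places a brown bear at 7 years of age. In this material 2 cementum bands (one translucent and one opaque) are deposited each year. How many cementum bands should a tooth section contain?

7 years at 2 cementum bands per year gives 7 × 2 = 14 cementum bands.
So 14 cementum bands should be present.

14 cementum bands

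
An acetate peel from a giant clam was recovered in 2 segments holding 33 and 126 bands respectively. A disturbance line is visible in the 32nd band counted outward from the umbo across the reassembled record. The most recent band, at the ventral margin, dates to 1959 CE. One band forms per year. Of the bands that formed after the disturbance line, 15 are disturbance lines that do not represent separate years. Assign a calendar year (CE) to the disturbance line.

Total bands = 33 + 126 = 159.
The disturbance line sits at band 32 from the umbo, so 159 − 32 = 127 bands formed after it.
Excluding 15 false bands: 127 − 15 = 112.
Counting back 112 years from 1959 CE places the disturbance line in 1959 − 112 = 1847 CE.

1847 CE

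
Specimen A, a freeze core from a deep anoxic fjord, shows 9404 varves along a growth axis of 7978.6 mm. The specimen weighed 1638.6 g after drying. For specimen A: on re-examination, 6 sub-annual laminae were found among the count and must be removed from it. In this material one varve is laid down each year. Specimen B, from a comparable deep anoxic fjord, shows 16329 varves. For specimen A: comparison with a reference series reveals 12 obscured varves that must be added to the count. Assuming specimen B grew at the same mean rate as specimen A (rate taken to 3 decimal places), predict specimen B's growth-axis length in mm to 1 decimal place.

Specimen A: correcting the raw count gives 9404 − 6 + 12 = 9410 true varves.
A: 7978.6 mm over 9410 years gives 7978.6 / 9410 ≈ 0.848 mm per year.
B's length ≈ 0.848 × 16329 = 13847.0 mm.

13847.0 mm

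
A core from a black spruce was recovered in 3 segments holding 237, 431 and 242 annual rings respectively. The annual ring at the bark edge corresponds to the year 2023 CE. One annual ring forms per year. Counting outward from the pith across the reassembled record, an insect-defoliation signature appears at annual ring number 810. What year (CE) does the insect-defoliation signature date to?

1923 CE

Total annual rings = 237 + 431 + 242 = 910.
Between annual ring 810 and the bark edge there are 910 − 810 = 100 annual rings.
2023 − 100 = 1923 CE.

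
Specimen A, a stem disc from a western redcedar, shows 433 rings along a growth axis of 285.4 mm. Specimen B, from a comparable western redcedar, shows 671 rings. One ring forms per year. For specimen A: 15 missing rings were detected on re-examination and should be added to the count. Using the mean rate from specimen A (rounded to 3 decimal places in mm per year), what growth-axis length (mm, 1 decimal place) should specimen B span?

Specimen A: true ring count = 433 + 15 = 448.
A: 285.4 mm over 448 years gives 285.4 / 448 ≈ 0.637 mm/yr.
B's length ≈ 0.637 × 671 = 427.4 mm.

427.4 mm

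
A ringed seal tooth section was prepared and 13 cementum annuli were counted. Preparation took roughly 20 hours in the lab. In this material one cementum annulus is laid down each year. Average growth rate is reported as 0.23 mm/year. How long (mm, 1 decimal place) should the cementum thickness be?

The record spans 13 years at 0.23 mm per year.
13 years at 0.23 mm/year gives 0.23 × 13 = 3.0 mm.

3.0 mm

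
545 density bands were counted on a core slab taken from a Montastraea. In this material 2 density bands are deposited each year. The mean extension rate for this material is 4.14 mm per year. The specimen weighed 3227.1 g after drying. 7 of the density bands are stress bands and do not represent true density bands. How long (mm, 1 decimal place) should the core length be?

1113.7 mm

After corrections the count is 545 − 7 = 538 density bands.
With 2 density bands per year, 538 / 2 = 269 years.
Length ≈ 4.14 × 269 = 1113.7 mm.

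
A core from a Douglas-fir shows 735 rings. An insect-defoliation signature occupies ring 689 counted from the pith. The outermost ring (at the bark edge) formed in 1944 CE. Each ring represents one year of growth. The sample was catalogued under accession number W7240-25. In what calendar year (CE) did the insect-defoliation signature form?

The insect-defoliation signature sits at ring 689 from the pith, so 735 − 689 = 46 rings formed after it.
The ring at the bark edge is 1944 CE, so the insect-defoliation signature dates to 1944 − 46 = 1898 CE.

1898 CE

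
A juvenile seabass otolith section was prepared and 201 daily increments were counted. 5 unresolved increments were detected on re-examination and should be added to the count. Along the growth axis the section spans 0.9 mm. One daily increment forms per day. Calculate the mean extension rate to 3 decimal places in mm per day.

0.004 mm per day

True daily increment count = 201 + 5 = 206.
Mean rate = 0.9 mm / 206 days ≈ 0.004 mm per day.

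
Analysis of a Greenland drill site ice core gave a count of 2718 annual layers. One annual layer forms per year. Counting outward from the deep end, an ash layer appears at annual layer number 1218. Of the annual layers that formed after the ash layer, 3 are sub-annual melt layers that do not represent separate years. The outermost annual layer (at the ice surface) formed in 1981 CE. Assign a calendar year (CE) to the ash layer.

The ash layer sits at annual layer 1218 from the deep end, so 2718 − 1218 = 1500 annual layers formed after it.
Excluding 3 false annual layers: 1500 − 3 = 1497.
The annual layer at the ice surface is 1981 CE, so the ash layer dates to 1981 − 1497 = 484 CE.

484 CE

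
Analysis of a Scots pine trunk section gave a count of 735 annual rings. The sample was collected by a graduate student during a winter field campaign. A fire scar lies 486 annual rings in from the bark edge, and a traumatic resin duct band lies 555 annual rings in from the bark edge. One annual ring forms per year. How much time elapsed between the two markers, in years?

555 − 486 = 69 annual rings lie between the two events.
At one annual ring per year, 69 years elapsed between them.

69 years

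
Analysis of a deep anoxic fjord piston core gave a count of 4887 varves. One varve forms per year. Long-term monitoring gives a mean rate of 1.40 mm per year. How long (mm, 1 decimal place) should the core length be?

The record spans 4887 years at 1.40 mm per year.
Predicted length = 1.40 mm/year × 4887 years = 6841.8 mm.

6841.8 mm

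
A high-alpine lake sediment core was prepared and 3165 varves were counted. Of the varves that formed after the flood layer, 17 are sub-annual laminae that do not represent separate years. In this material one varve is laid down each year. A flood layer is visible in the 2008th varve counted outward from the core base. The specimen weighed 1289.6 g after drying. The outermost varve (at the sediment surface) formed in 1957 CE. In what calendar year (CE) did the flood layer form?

817 CE

Between varve 2008 and the sediment surface there are 3165 − 2008 = 1157 varves.
Removing the 17 false varves leaves 1157 − 17 = 1140 true varves beyond the flood layer.
Counting back 1140 years from 1957 CE places the flood layer in 1957 − 1140 = 817 CE.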